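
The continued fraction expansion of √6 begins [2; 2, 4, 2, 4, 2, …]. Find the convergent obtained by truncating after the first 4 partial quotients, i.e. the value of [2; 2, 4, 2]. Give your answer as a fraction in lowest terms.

49/20

Start with 2.
4 + 1/(2/1) = 4 + 1/2 = 9/2
2 + 1/(9/2) = 2 + 2/9 = 20/9
2 + 1/(20/9) = 2 + 9/20 = 49/20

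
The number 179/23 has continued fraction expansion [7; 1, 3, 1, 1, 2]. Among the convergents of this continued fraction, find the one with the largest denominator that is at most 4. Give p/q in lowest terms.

31/4

a_0 = 7: 7/1  (≤ bound)
a_1 = 1: 8/1  (≤ bound)
a_2 = 3: 31/4  (≤ bound)
a_3 = 1: 39/5  (> 4, stop)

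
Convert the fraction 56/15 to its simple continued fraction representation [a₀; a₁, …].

[3; 1, 2, 1, 3]

⌊56/15⌋ = 3, remainder 11
⌊15/11⌋ = 1, remainder 4
⌊11/4⌋ = 2, remainder 3
⌊4/3⌋ = 1, remainder 1
⌊3/1⌋ = 3, remainder 0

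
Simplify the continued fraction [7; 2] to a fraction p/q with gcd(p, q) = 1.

15/2

Compute successive convergents:
a_0 = 7: 7/1
a_1 = 2: 15/2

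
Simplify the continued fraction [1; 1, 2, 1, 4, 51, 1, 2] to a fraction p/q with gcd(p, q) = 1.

5136/2957

Compute successive convergents:
a_0 = 1: 1/1
a_1 = 1: 2/1
a_2 = 2: 5/3
a_3 = 1: 7/4
a_4 = 4: 33/19
a_5 = 51: 1690/973
a_6 = 1: 1723/992
a_7 = 2: 5136/2957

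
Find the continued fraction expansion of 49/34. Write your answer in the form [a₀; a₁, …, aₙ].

[1; 2, 3, 1, 3]

⌊49/34⌋ = 1, remainder 15
⌊34/15⌋ = 2, remainder 4
⌊15/4⌋ = 3, remainder 3
⌊4/3⌋ = 1, remainder 1
⌊3/1⌋ = 3, remainder 0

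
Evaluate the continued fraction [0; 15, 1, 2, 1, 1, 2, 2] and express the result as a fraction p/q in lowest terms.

Collapse the nested fraction from the inside out:
Start with 2.
2 + 1/(2/1) = 2 + 1/2 = 5/2
1 + 1/(5/2) = 1 + 2/5 = 7/5
1 + 1/(7/5) = 1 + 5/7 = 12/7
2 + 1/(12/7) = 2 + 7/12 = 31/12
1 + 1/(31/12) = 1 + 12/31 = 43/31
15 + 1/(43/31) = 15 + 31/43 = 676/43
0 + 1/(676/43) = 0 + 43/676 = 43/676

43/676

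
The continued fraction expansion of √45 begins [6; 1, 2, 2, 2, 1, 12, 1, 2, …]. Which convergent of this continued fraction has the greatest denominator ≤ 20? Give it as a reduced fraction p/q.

114/17

a_0 = 6: 6/1  (≤ bound)
a_1 = 1: 7/1  (≤ bound)
a_2 = 2: 20/3  (≤ bound)
a_3 = 2: 47/7  (≤ bound)
a_4 = 2: 114/17  (≤ bound)
a_5 = 1: 161/24  (> 20, stop)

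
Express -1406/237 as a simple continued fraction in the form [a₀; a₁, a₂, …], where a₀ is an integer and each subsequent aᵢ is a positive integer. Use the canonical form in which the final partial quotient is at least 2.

[-6; 14, 1, 4, 3]

Apply division with remainder until the remainder is 0:
⌊-1406/237⌋ = -6, remainder 16
⌊237/16⌋ = 14, remainder 13
⌊16/13⌋ = 1, remainder 3
⌊13/3⌋ = 4, remainder 1
⌊3/1⌋ = 3, remainder 0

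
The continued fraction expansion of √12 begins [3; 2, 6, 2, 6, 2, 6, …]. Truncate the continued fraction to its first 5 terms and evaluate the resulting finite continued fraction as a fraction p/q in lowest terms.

627/181

a_0 = 3: 3/1
a_1 = 2: 7/2
a_2 = 6: 45/13
a_3 = 2: 97/28
a_4 = 6: 627/181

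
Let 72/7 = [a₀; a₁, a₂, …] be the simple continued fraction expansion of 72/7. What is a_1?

⌊72/7⌋ = 10, remainder 2
⌊7/2⌋ = 3, remainder 1

3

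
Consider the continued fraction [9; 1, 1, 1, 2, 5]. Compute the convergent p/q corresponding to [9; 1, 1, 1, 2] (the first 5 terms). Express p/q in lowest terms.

77/8

Start with 2.
1 + 1/(2/1) = 1 + 1/2 = 3/2
1 + 1/(3/2) = 1 + 2/3 = 5/3
1 + 1/(5/3) = 1 + 3/5 = 8/5
9 + 1/(8/5) = 9 + 5/8 = 77/8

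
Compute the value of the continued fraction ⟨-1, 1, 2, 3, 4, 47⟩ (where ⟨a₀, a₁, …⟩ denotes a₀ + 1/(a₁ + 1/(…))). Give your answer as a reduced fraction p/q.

-614/2031

Start with 47.
4 + 1/(47/1) = 4 + 1/47 = 189/47
3 + 1/(189/47) = 3 + 47/189 = 614/189
2 + 1/(614/189) = 2 + 189/614 = 1417/614
1 + 1/(1417/614) = 1 + 614/1417 = 2031/1417
-1 + 1/(2031/1417) = -1 + 1417/2031 = -614/2031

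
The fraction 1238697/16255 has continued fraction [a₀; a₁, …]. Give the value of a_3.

9

⌊1238697/16255⌋ = 76, remainder 3317
⌊16255/3317⌋ = 4, remainder 2987
⌊3317/2987⌋ = 1, remainder 330
⌊2987/330⌋ = 9, remainder 17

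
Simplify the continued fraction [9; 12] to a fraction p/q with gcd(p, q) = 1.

109/12

Work from the innermost term outward:
Start with 12.
9 + 1/(12/1) = 9 + 1/12 = 109/12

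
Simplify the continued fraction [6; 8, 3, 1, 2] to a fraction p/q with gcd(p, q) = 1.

a_0 = 6: 6/1
a_1 = 8: 49/8
a_2 = 3: 153/25
a_3 = 1: 202/33
a_4 = 2: 557/91

557/91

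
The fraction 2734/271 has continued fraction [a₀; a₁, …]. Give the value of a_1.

11

2734 ÷ 271 → quotient 10, remainder 24
271 ÷ 24 → quotient 11, remainder 7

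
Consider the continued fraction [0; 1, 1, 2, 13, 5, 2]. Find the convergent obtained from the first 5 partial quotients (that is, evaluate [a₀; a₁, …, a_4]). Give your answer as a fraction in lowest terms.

40/67

a_0 = 0: 0/1
a_1 = 1: 1/1
a_2 = 1: 1/2
a_3 = 2: 3/5
a_4 = 13: 40/67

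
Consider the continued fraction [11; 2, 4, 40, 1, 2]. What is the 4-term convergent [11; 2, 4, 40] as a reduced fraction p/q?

4143/362

Build up convergents one term at a time:
a_0 = 11: 11/1
a_1 = 2: 23/2
a_2 = 4: 103/9
a_3 = 40: 4143/362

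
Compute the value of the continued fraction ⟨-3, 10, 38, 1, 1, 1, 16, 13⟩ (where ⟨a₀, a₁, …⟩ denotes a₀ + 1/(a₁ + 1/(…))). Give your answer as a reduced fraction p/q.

-734064/253103

Start with 13.
16 + 1/(13/1) = 16 + 1/13 = 209/13
1 + 1/(209/13) = 1 + 13/209 = 222/209
1 + 1/(222/209) = 1 + 209/222 = 431/222
1 + 1/(431/222) = 1 + 222/431 = 653/431
38 + 1/(653/431) = 38 + 431/653 = 25245/653
10 + 1/(25245/653) = 10 + 653/25245 = 253103/25245
-3 + 1/(253103/25245) = -3 + 25245/253103 = -734064/253103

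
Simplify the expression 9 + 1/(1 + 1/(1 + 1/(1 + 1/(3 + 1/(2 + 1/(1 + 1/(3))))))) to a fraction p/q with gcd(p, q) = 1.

1282/133

a_0 = 9: 9/1
a_1 = 1: 10/1
a_2 = 1: 19/2
a_3 = 1: 29/3
a_4 = 3: 106/11
a_5 = 2: 241/25
a_6 = 1: 347/36
a_7 = 3: 1282/133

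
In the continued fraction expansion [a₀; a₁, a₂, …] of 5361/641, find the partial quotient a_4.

58

5361 ÷ 641 → quotient 8, remainder 233
641 ÷ 233 → quotient 2, remainder 175
233 ÷ 175 → quotient 1, remainder 58
175 ÷ 58 → quotient 3, remainder 1
58 ÷ 1 → quotient 58, remainder 0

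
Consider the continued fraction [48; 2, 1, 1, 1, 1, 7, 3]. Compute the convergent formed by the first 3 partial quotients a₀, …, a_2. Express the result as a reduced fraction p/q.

a_0 = 48: 48/1
a_1 = 2: 97/2
a_2 = 1: 145/3

145/3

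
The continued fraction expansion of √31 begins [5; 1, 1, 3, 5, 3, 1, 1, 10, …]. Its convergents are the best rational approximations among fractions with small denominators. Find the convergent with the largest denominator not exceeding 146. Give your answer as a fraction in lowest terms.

657/118

List convergents until the denominator exceeds the bound:
a_0 = 5: 5/1  (≤ bound)
a_1 = 1: 6/1  (≤ bound)
a_2 = 1: 11/2  (≤ bound)
a_3 = 3: 39/7  (≤ bound)
a_4 = 5: 206/37  (≤ bound)
a_5 = 3: 657/118  (≤ bound)
a_6 = 1: 863/155  (> 146, stop)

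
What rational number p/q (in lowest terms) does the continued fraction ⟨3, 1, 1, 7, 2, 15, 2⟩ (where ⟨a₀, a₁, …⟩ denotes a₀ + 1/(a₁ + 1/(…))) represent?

3609/1022

a_0 = 3: 3/1
a_1 = 1: 4/1
a_2 = 1: 7/2
a_3 = 7: 53/15
a_4 = 2: 113/32
a_5 = 15: 1748/495
a_6 = 2: 3609/1022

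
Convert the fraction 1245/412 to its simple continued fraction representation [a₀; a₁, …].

1245 ÷ 412 → quotient 3, remainder 9
412 ÷ 9 → quotient 45, remainder 7
9 ÷ 7 → quotient 1, remainder 2
7 ÷ 2 → quotient 3, remainder 1
2 ÷ 1 → quotient 2, remainder 0

[3; 45, 1, 3, 2]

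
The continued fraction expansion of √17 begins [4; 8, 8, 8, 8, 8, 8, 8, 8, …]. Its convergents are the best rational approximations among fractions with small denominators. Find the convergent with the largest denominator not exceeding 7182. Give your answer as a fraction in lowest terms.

17684/4289

a_0 = 4: 4/1  (≤ bound)
a_1 = 8: 33/8  (≤ bound)
a_2 = 8: 268/65  (≤ bound)
a_3 = 8: 2177/528  (≤ bound)
a_4 = 8: 17684/4289  (≤ bound)
a_5 = 8: 143649/34840  (> 7182, stop)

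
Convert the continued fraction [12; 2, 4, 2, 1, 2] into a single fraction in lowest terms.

Collapse the nested fraction from the inside out:
Start with 2.
1 + 1/(2/1) = 1 + 1/2 = 3/2
2 + 1/(3/2) = 2 + 2/3 = 8/3
4 + 1/(8/3) = 4 + 3/8 = 35/8
2 + 1/(35/8) = 2 + 8/35 = 78/35
12 + 1/(78/35) = 12 + 35/78 = 971/78

971/78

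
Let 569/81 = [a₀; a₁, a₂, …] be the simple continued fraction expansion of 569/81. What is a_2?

2

Repeatedly divide and take the remainder:
569 = 7·81 + 2, so a_0 = 7
81 = 40·2 + 1, so a_1 = 40
2 = 2·1 + 0, so a_2 = 2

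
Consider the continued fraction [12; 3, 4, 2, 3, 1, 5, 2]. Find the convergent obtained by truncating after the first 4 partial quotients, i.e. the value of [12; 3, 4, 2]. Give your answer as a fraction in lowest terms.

357/29

Work from the innermost term outward:
Start with 2.
4 + 1/(2/1) = 4 + 1/2 = 9/2
3 + 1/(9/2) = 3 + 2/9 = 29/9
12 + 1/(29/9) = 12 + 9/29 = 357/29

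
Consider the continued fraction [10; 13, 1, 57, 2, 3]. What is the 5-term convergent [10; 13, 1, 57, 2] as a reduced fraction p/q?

Start with 2.
57 + 1/(2/1) = 57 + 1/2 = 115/2
1 + 1/(115/2) = 1 + 2/115 = 117/115
13 + 1/(117/115) = 13 + 115/117 = 1636/117
10 + 1/(1636/117) = 10 + 117/1636 = 16477/1636

16477/1636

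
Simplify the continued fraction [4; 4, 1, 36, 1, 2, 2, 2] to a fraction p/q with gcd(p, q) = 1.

13393/3188

Work from the innermost term outward:
Start with 2.
2 + 1/(2/1) = 2 + 1/2 = 5/2
2 + 1/(5/2) = 2 + 2/5 = 12/5
1 + 1/(12/5) = 1 + 5/12 = 17/12
36 + 1/(17/12) = 36 + 12/17 = 624/17
1 + 1/(624/17) = 1 + 17/624 = 641/624
4 + 1/(641/624) = 4 + 624/641 = 3188/641
4 + 1/(3188/641) = 4 + 641/3188 = 13393/3188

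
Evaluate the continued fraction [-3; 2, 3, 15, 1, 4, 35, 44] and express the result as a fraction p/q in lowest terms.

-2242719/872599

Start with 44.
35 + 1/(44/1) = 35 + 1/44 = 1541/44
4 + 1/(1541/44) = 4 + 44/1541 = 6208/1541
1 + 1/(6208/1541) = 1 + 1541/6208 = 7749/6208
15 + 1/(7749/6208) = 15 + 6208/7749 = 122443/7749
3 + 1/(122443/7749) = 3 + 7749/122443 = 375078/122443
2 + 1/(375078/122443) = 2 + 122443/375078 = 872599/375078
-3 + 1/(872599/375078) = -3 + 375078/872599 = -2242719/872599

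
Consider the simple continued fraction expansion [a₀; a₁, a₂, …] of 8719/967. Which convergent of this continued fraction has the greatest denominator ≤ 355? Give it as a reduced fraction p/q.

1091/121

a_0 = 9: 9/1  (≤ bound)
a_1 = 60: 541/60  (≤ bound)
a_2 = 2: 1091/121  (≤ bound)
a_3 = 3: 3814/423  (> 355, stop)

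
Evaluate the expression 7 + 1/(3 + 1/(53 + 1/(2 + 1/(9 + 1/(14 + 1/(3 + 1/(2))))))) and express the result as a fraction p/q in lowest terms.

Compute successive convergents:
a_0 = 7: 7/1
a_1 = 3: 22/3
a_2 = 53: 1173/160
a_3 = 2: 2368/323
a_4 = 9: 22485/3067
a_5 = 14: 317158/43261
a_6 = 3: 973959/132850
a_7 = 2: 2265076/308961

2265076/308961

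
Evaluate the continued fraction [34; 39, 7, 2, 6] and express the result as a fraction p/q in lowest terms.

129161/3796

Start with 6.
2 + 1/(6/1) = 2 + 1/6 = 13/6
7 + 1/(13/6) = 7 + 6/13 = 97/13
39 + 1/(97/13) = 39 + 13/97 = 3796/97
34 + 1/(3796/97) = 34 + 97/3796 = 129161/3796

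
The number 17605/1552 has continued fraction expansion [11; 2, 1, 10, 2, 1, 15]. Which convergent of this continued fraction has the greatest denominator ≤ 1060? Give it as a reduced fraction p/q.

1123/99

a_0 = 11: 11/1  (≤ bound)
a_1 = 2: 23/2  (≤ bound)
a_2 = 1: 34/3  (≤ bound)
a_3 = 10: 363/32  (≤ bound)
a_4 = 2: 760/67  (≤ bound)
a_5 = 1: 1123/99  (≤ bound)
a_6 = 15: 17605/1552  (> 1060, stop)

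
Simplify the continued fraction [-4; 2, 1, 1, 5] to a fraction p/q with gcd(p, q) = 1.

a_0 = -4: -4/1
a_1 = 2: -7/2
a_2 = 1: -11/3
a_3 = 1: -18/5
a_4 = 5: -101/28

-101/28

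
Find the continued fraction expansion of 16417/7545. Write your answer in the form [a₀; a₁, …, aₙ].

[2; 5, 1, 2, 5, 2, 18, 2]

16417 = 2·7545 + 1327, so a_0 = 2
7545 = 5·1327 + 910, so a_1 = 5
1327 = 1·910 + 417, so a_2 = 1
910 = 2·417 + 76, so a_3 = 2
417 = 5·76 + 37, so a_4 = 5
76 = 2·37 + 2, so a_5 = 2
37 = 18·2 + 1, so a_6 = 18
2 = 2·1 + 0, so a_7 = 2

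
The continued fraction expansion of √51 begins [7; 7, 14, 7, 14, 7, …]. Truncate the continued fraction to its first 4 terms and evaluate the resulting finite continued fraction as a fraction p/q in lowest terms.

4999/700

Start with 7.
14 + 1/(7/1) = 14 + 1/7 = 99/7
7 + 1/(99/7) = 7 + 7/99 = 700/99
7 + 1/(700/99) = 7 + 99/700 = 4999/700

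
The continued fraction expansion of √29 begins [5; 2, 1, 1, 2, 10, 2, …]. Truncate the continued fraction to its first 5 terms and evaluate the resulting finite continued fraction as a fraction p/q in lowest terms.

Start with 2.
1 + 1/(2/1) = 1 + 1/2 = 3/2
1 + 1/(3/2) = 1 + 2/3 = 5/3
2 + 1/(5/3) = 2 + 3/5 = 13/5
5 + 1/(13/5) = 5 + 5/13 = 70/13

70/13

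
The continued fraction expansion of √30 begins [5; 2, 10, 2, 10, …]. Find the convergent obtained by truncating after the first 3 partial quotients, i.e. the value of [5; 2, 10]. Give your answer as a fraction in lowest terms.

a_0 = 5: 5/1
a_1 = 2: 11/2
a_2 = 10: 115/21

115/21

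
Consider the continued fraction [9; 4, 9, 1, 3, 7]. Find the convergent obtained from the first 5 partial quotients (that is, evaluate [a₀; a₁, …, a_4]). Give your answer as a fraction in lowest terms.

1479/160

Starting at the tail and folding back:
Start with 3.
1 + 1/(3/1) = 1 + 1/3 = 4/3
9 + 1/(4/3) = 9 + 3/4 = 39/4
4 + 1/(39/4) = 4 + 4/39 = 160/39
9 + 1/(160/39) = 9 + 39/160 = 1479/160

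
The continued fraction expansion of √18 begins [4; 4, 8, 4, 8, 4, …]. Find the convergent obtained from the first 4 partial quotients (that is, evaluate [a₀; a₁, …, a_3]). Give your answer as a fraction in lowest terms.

577/136

Build up convergents one term at a time:
a_0 = 4: 4/1
a_1 = 4: 17/4
a_2 = 8: 140/33
a_3 = 4: 577/136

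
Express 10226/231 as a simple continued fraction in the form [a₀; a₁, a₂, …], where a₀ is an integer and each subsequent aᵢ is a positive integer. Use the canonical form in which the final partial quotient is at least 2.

⌊10226/231⌋ = 44, remainder 62
⌊231/62⌋ = 3, remainder 45
⌊62/45⌋ = 1, remainder 17
⌊45/17⌋ = 2, remainder 11
⌊17/11⌋ = 1, remainder 6
⌊11/6⌋ = 1, remainder 5
⌊6/5⌋ = 1, remainder 1
⌊5/1⌋ = 5, remainder 0

[44; 3, 1, 2, 1, 1, 1, 5]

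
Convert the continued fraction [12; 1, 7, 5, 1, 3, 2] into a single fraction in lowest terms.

5473/425

Start with 2.
3 + 1/(2/1) = 3 + 1/2 = 7/2
1 + 1/(7/2) = 1 + 2/7 = 9/7
5 + 1/(9/7) = 5 + 7/9 = 52/9
7 + 1/(52/9) = 7 + 9/52 = 373/52
1 + 1/(373/52) = 1 + 52/373 = 425/373
12 + 1/(425/373) = 12 + 373/425 = 5473/425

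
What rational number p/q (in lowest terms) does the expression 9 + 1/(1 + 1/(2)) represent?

Start with 2.
1 + 1/(2/1) = 1 + 1/2 = 3/2
9 + 1/(3/2) = 9 + 2/3 = 29/3

29/3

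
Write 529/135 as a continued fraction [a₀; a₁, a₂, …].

⌊529/135⌋ = 3, remainder 124
⌊135/124⌋ = 1, remainder 11
⌊124/11⌋ = 11, remainder 3
⌊11/3⌋ = 3, remainder 2
⌊3/2⌋ = 1, remainder 1
⌊2/1⌋ = 2, remainder 0

[3; 1, 11, 3, 1, 2]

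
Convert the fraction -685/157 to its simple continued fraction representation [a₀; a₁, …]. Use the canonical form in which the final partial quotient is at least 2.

[-5; 1, 1, 1, 3, 14]

⌊-685/157⌋ = -5, remainder 100
⌊157/100⌋ = 1, remainder 57
⌊100/57⌋ = 1, remainder 43
⌊57/43⌋ = 1, remainder 14
⌊43/14⌋ = 3, remainder 1
⌊14/1⌋ = 14, remainder 0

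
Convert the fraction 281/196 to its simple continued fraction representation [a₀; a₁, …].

[1; 2, 3, 3, 1, 2, 2]

Run the Euclidean algorithm, recording each quotient:
281 = 1·196 + 85, so a_0 = 1
196 = 2·85 + 26, so a_1 = 2
85 = 3·26 + 7, so a_2 = 3
26 = 3·7 + 5, so a_3 = 3
7 = 1·5 + 2, so a_4 = 1
5 = 2·2 + 1, so a_5 = 2
2 = 2·1 + 0, so a_6 = 2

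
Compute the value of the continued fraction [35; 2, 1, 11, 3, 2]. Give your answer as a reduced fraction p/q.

a_0 = 35: 35/1
a_1 = 2: 71/2
a_2 = 1: 106/3
a_3 = 11: 1237/35
a_4 = 3: 3817/108
a_5 = 2: 8871/251

8871/251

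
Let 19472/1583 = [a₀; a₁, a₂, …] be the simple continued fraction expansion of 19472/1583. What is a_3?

⌊19472/1583⌋ = 12, remainder 476
⌊1583/476⌋ = 3, remainder 155
⌊476/155⌋ = 3, remainder 11
⌊155/11⌋ = 14, remainder 1

14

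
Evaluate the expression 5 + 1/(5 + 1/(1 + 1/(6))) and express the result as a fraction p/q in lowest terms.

212/41

a_0 = 5: 5/1
a_1 = 5: 26/5
a_2 = 1: 31/6
a_3 = 6: 212/41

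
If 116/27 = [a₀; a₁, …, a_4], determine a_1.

116 = 4·27 + 8, so a_0 = 4
27 = 3·8 + 3, so a_1 = 3

3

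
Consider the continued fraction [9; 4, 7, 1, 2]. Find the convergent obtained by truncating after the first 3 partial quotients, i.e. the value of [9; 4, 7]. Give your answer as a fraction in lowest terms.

Start with 7.
4 + 1/(7/1) = 4 + 1/7 = 29/7
9 + 1/(29/7) = 9 + 7/29 = 268/29

268/29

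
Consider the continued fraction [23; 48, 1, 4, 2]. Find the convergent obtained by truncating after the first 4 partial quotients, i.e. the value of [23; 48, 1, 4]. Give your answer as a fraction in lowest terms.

5617/244

Use the convergent recurrence hₖ = aₖ·hₖ₋₁ + hₖ₋₂ (and likewise for the denominators kₖ):
a_0 = 23: 23/1
a_1 = 48: 1105/48
a_2 = 1: 1128/49
a_3 = 4: 5617/244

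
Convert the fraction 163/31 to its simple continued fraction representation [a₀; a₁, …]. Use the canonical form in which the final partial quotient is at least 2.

Run the Euclidean algorithm, recording each quotient:
163 ÷ 31 → quotient 5, remainder 8
31 ÷ 8 → quotient 3, remainder 7
8 ÷ 7 → quotient 1, remainder 1
7 ÷ 1 → quotient 7, remainder 0

[5; 3, 1, 7]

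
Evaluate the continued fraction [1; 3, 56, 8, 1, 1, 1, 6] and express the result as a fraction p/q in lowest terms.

a_0 = 1: 1/1
a_1 = 3: 4/3
a_2 = 56: 225/169
a_3 = 8: 1804/1355
a_4 = 1: 2029/1524
a_5 = 1: 3833/2879
a_6 = 1: 5862/4403
a_7 = 6: 39005/29297

39005/29297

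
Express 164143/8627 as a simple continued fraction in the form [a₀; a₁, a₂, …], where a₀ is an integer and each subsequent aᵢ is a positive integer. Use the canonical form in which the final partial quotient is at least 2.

[19; 37, 1, 1, 28, 4]

164143 ÷ 8627 → quotient 19, remainder 230
8627 ÷ 230 → quotient 37, remainder 117
230 ÷ 117 → quotient 1, remainder 113
117 ÷ 113 → quotient 1, remainder 4
113 ÷ 4 → quotient 28, remainder 1
4 ÷ 1 → quotient 4, remainder 0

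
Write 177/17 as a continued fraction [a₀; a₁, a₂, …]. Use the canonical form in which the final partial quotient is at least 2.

Apply division with remainder until the remainder is 0:
177 = 10·17 + 7, so a_0 = 10
17 = 2·7 + 3, so a_1 = 2
7 = 2·3 + 1, so a_2 = 2
3 = 3·1 + 0, so a_3 = 3

[10; 2, 2, 3]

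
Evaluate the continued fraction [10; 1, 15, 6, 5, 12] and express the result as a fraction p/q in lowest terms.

66821/6109

Compute successive convergents:
a_0 = 10: 10/1
a_1 = 1: 11/1
a_2 = 15: 175/16
a_3 = 6: 1061/97
a_4 = 5: 5480/501
a_5 = 12: 66821/6109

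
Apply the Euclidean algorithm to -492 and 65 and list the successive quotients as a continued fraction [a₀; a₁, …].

[-8; 2, 3, 9]

-492 = -8·65 + 28, so a_0 = -8
65 = 2·28 + 9, so a_1 = 2
28 = 3·9 + 1, so a_2 = 3
9 = 9·1 + 0, so a_3 = 9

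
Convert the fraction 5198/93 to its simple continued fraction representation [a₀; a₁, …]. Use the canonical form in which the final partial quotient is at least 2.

Run the Euclidean algorithm, recording each quotient:
5198 = 55·93 + 83, so a_0 = 55
93 = 1·83 + 10, so a_1 = 1
83 = 8·10 + 3, so a_2 = 8
10 = 3·3 + 1, so a_3 = 3
3 = 3·1 + 0, so a_4 = 3

[55; 1, 8, 3, 3]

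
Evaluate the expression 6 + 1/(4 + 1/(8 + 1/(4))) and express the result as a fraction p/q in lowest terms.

Start with 4.
8 + 1/(4/1) = 8 + 1/4 = 33/4
4 + 1/(33/4) = 4 + 4/33 = 136/33
6 + 1/(136/33) = 6 + 33/136 = 849/136

849/136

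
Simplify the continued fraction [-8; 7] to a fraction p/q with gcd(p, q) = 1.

Start with 7.
-8 + 1/(7/1) = -8 + 1/7 = -55/7

-55/7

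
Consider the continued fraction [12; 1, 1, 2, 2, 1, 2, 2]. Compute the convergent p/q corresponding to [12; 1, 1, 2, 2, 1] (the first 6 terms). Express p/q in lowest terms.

Compute successive convergents:
a_0 = 12: 12/1
a_1 = 1: 13/1
a_2 = 1: 25/2
a_3 = 2: 63/5
a_4 = 2: 151/12
a_5 = 1: 214/17

214/17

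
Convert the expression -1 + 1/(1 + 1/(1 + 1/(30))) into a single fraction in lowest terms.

-30/61

Use the convergent recurrence hₖ = aₖ·hₖ₋₁ + hₖ₋₂ (and likewise for the denominators kₖ):
a_0 = -1: -1/1
a_1 = 1: 0/1
a_2 = 1: -1/2
a_3 = 30: -30/61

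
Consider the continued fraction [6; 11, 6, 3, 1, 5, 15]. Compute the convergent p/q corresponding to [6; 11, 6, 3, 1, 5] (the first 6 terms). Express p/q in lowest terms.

9786/1607

Starting at the tail and folding back:
Start with 5.
1 + 1/(5/1) = 1 + 1/5 = 6/5
3 + 1/(6/5) = 3 + 5/6 = 23/6
6 + 1/(23/6) = 6 + 6/23 = 144/23
11 + 1/(144/23) = 11 + 23/144 = 1607/144
6 + 1/(1607/144) = 6 + 144/1607 = 9786/1607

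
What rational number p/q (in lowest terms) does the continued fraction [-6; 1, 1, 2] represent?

Use the convergent recurrence hₖ = aₖ·hₖ₋₁ + hₖ₋₂ (and likewise for the denominators kₖ):
a_0 = -6: -6/1
a_1 = 1: -5/1
a_2 = 1: -11/2
a_3 = 2: -27/5

-27/5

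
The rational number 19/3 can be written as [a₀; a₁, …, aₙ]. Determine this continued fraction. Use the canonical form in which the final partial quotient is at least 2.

[6; 3]

19 = 6·3 + 1, so a_0 = 6
3 = 3·1 + 0, so a_1 = 3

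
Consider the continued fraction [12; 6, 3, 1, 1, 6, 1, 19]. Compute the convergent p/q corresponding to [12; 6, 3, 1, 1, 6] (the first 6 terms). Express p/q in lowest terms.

3514/289

Start with 6.
1 + 1/(6/1) = 1 + 1/6 = 7/6
1 + 1/(7/6) = 1 + 6/7 = 13/7
3 + 1/(13/7) = 3 + 7/13 = 46/13
6 + 1/(46/13) = 6 + 13/46 = 289/46
12 + 1/(289/46) = 12 + 46/289 = 3514/289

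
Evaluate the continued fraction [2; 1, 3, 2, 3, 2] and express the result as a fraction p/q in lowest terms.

Build up convergents one term at a time:
a_0 = 2: 2/1
a_1 = 1: 3/1
a_2 = 3: 11/4
a_3 = 2: 25/9
a_4 = 3: 86/31
a_5 = 2: 197/71

197/71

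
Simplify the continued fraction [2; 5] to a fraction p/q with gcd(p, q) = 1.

Collapse the nested fraction from the inside out:
Start with 5.
2 + 1/(5/1) = 2 + 1/5 = 11/5

11/5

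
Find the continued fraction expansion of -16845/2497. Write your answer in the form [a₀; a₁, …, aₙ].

Apply division with remainder until the remainder is 0:
-16845 ÷ 2497 → quotient -7, remainder 634
2497 ÷ 634 → quotient 3, remainder 595
634 ÷ 595 → quotient 1, remainder 39
595 ÷ 39 → quotient 15, remainder 10
39 ÷ 10 → quotient 3, remainder 9
10 ÷ 9 → quotient 1, remainder 1
9 ÷ 1 → quotient 9, remainder 0

[-7; 3, 1, 15, 3, 1, 9]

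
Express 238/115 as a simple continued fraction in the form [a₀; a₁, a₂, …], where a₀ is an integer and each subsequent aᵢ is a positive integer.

[2; 14, 2, 1, 2]

Apply division with remainder until the remainder is 0:
⌊238/115⌋ = 2, remainder 8
⌊115/8⌋ = 14, remainder 3
⌊8/3⌋ = 2, remainder 2
⌊3/2⌋ = 1, remainder 1
⌊2/1⌋ = 2, remainder 0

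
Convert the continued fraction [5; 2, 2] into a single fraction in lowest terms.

27/5

Start with 2.
2 + 1/(2/1) = 2 + 1/2 = 5/2
5 + 1/(5/2) = 5 + 2/5 = 27/5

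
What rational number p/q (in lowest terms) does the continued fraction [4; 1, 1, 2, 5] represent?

124/27

Use the convergent recurrence hₖ = aₖ·hₖ₋₁ + hₖ₋₂ (and likewise for the denominators kₖ):
a_0 = 4: 4/1
a_1 = 1: 5/1
a_2 = 1: 9/2
a_3 = 2: 23/5
a_4 = 5: 124/27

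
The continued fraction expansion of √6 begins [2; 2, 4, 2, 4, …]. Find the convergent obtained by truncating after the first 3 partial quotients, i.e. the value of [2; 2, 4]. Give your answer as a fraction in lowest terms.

22/9

Use the convergent recurrence hₖ = aₖ·hₖ₋₁ + hₖ₋₂ (and likewise for the denominators kₖ):
a_0 = 2: 2/1
a_1 = 2: 5/2
a_2 = 4: 22/9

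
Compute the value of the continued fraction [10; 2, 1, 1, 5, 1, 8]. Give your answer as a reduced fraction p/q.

a_0 = 10: 10/1
a_1 = 2: 21/2
a_2 = 1: 31/3
a_3 = 1: 52/5
a_4 = 5: 291/28
a_5 = 1: 343/33
a_6 = 8: 3035/292

3035/292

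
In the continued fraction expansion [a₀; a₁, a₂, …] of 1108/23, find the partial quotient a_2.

1

Run the Euclidean algorithm, recording each quotient:
1108 ÷ 23 → quotient 48, remainder 4
23 ÷ 4 → quotient 5, remainder 3
4 ÷ 3 → quotient 1, remainder 1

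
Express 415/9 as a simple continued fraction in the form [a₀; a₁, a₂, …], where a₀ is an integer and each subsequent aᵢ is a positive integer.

[46; 9]

⌊415/9⌋ = 46, remainder 1
⌊9/1⌋ = 9, remainder 0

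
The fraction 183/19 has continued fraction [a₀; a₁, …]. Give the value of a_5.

183 = 9·19 + 12, so a_0 = 9
19 = 1·12 + 7, so a_1 = 1
12 = 1·7 + 5, so a_2 = 1
7 = 1·5 + 2, so a_3 = 1
5 = 2·2 + 1, so a_4 = 2
2 = 2·1 + 0, so a_5 = 2

2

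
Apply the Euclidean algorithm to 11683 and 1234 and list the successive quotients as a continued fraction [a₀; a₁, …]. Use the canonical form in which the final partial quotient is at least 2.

Run the Euclidean algorithm, recording each quotient:
⌊11683/1234⌋ = 9, remainder 577
⌊1234/577⌋ = 2, remainder 80
⌊577/80⌋ = 7, remainder 17
⌊80/17⌋ = 4, remainder 12
⌊17/12⌋ = 1, remainder 5
⌊12/5⌋ = 2, remainder 2
⌊5/2⌋ = 2, remainder 1
⌊2/1⌋ = 2, remainder 0

[9; 2, 7, 4, 1, 2, 2, 2]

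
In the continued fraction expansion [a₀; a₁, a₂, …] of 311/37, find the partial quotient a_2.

Apply division with remainder until the remainder is 0:
311 ÷ 37 → quotient 8, remainder 15
37 ÷ 15 → quotient 2, remainder 7
15 ÷ 7 → quotient 2, remainder 1

2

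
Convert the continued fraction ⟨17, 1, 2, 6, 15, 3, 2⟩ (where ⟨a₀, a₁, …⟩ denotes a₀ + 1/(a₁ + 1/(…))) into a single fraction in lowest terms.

Build up convergents one term at a time:
a_0 = 17: 17/1
a_1 = 1: 18/1
a_2 = 2: 53/3
a_3 = 6: 336/19
a_4 = 15: 5093/288
a_5 = 3: 15615/883
a_6 = 2: 36323/2054

36323/2054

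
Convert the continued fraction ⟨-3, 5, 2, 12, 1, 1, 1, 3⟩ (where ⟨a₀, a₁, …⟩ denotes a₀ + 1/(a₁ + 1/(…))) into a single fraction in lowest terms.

-4463/1584

Work from the innermost term outward:
Start with 3.
1 + 1/(3/1) = 1 + 1/3 = 4/3
1 + 1/(4/3) = 1 + 3/4 = 7/4
1 + 1/(7/4) = 1 + 4/7 = 11/7
12 + 1/(11/7) = 12 + 7/11 = 139/11
2 + 1/(139/11) = 2 + 11/139 = 289/139
5 + 1/(289/139) = 5 + 139/289 = 1584/289
-3 + 1/(1584/289) = -3 + 289/1584 = -4463/1584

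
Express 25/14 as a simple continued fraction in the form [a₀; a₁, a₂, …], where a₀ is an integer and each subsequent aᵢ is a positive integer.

25 = 1·14 + 11, so a_0 = 1
14 = 1·11 + 3, so a_1 = 1
11 = 3·3 + 2, so a_2 = 3
3 = 1·2 + 1, so a_3 = 1
2 = 2·1 + 0, so a_4 = 2

[1; 1, 3, 1, 2]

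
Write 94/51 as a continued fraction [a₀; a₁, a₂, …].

[1; 1, 5, 2, 1, 2]

Run the Euclidean algorithm, recording each quotient:
⌊94/51⌋ = 1, remainder 43
⌊51/43⌋ = 1, remainder 8
⌊43/8⌋ = 5, remainder 3
⌊8/3⌋ = 2, remainder 2
⌊3/2⌋ = 1, remainder 1
⌊2/1⌋ = 2, remainder 0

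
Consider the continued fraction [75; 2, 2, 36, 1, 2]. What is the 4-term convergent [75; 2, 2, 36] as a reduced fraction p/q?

Start with 36.
2 + 1/(36/1) = 2 + 1/36 = 73/36
2 + 1/(73/36) = 2 + 36/73 = 182/73
75 + 1/(182/73) = 75 + 73/182 = 13723/182

13723/182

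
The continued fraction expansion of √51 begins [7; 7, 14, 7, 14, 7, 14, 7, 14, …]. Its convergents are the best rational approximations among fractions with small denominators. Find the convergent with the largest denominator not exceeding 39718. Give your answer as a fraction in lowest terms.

a_0 = 7: 7/1  (≤ bound)
a_1 = 7: 50/7  (≤ bound)
a_2 = 14: 707/99  (≤ bound)
a_3 = 7: 4999/700  (≤ bound)
a_4 = 14: 70693/9899  (≤ bound)
a_5 = 7: 499850/69993  (> 39718, stop)

70693/9899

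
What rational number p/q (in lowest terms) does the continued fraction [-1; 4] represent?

-3/4

Starting at the tail and folding back:
Start with 4.
-1 + 1/(4/1) = -1 + 1/4 = -3/4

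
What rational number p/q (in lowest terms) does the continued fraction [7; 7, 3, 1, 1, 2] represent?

Start with 2.
1 + 1/(2/1) = 1 + 1/2 = 3/2
1 + 1/(3/2) = 1 + 2/3 = 5/3
3 + 1/(5/3) = 3 + 3/5 = 18/5
7 + 1/(18/5) = 7 + 5/18 = 131/18
7 + 1/(131/18) = 7 + 18/131 = 935/131

935/131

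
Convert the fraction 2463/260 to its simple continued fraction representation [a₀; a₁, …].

Apply division with remainder until the remainder is 0:
2463 ÷ 260 → quotient 9, remainder 123
260 ÷ 123 → quotient 2, remainder 14
123 ÷ 14 → quotient 8, remainder 11
14 ÷ 11 → quotient 1, remainder 3
11 ÷ 3 → quotient 3, remainder 2
3 ÷ 2 → quotient 1, remainder 1
2 ÷ 1 → quotient 2, remainder 0

[9; 2, 8, 1, 3, 1, 2]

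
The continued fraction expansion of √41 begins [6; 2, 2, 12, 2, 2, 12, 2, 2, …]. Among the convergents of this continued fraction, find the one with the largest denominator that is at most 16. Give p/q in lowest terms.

a_0 = 6: 6/1  (≤ bound)
a_1 = 2: 13/2  (≤ bound)
a_2 = 2: 32/5  (≤ bound)
a_3 = 12: 397/62  (> 16, stop)

32/5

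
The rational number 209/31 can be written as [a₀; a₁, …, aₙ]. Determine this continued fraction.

[6; 1, 2, 1, 7]

Apply division with remainder until the remainder is 0:
209 ÷ 31 → quotient 6, remainder 23
31 ÷ 23 → quotient 1, remainder 8
23 ÷ 8 → quotient 2, remainder 7
8 ÷ 7 → quotient 1, remainder 1
7 ÷ 1 → quotient 7, remainder 0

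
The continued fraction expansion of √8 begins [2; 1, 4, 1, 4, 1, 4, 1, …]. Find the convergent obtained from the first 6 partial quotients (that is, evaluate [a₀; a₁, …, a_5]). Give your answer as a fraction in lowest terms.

Collapse the nested fraction from the inside out:
Start with 1.
4 + 1/(1/1) = 4 + 1/1 = 5/1
1 + 1/(5/1) = 1 + 1/5 = 6/5
4 + 1/(6/5) = 4 + 5/6 = 29/6
1 + 1/(29/6) = 1 + 6/29 = 35/29
2 + 1/(35/29) = 2 + 29/35 = 99/35

99/35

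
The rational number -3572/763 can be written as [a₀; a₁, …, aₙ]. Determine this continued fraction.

-3572 = -5·763 + 243, so a_0 = -5
763 = 3·243 + 34, so a_1 = 3
243 = 7·34 + 5, so a_2 = 7
34 = 6·5 + 4, so a_3 = 6
5 = 1·4 + 1, so a_4 = 1
4 = 4·1 + 0, so a_5 = 4

[-5; 3, 7, 6, 1, 4]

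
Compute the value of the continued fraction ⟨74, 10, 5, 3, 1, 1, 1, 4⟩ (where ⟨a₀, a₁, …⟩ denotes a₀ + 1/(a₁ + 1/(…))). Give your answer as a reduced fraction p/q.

203103/2741

Use the convergent recurrence hₖ = aₖ·hₖ₋₁ + hₖ₋₂ (and likewise for the denominators kₖ):
a_0 = 74: 74/1
a_1 = 10: 741/10
a_2 = 5: 3779/51
a_3 = 3: 12078/163
a_4 = 1: 15857/214
a_5 = 1: 27935/377
a_6 = 1: 43792/591
a_7 = 4: 203103/2741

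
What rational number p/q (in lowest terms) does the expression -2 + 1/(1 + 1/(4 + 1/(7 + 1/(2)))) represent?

Start with 2.
7 + 1/(2/1) = 7 + 1/2 = 15/2
4 + 1/(15/2) = 4 + 2/15 = 62/15
1 + 1/(62/15) = 1 + 15/62 = 77/62
-2 + 1/(77/62) = -2 + 62/77 = -92/77

-92/77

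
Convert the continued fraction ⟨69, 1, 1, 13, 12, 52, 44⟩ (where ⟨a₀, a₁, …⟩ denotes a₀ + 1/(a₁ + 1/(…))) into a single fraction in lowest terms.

a_0 = 69: 69/1
a_1 = 1: 70/1
a_2 = 1: 139/2
a_3 = 13: 1877/27
a_4 = 12: 22663/326
a_5 = 52: 1180353/16979
a_6 = 44: 51958195/747402

51958195/747402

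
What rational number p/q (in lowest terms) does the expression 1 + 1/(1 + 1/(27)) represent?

55/28

Start with 27.
1 + 1/(27/1) = 1 + 1/27 = 28/27
1 + 1/(28/27) = 1 + 27/28 = 55/28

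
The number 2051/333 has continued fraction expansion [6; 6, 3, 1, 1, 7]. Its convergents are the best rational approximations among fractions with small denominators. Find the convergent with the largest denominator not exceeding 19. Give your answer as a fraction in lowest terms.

List convergents until the denominator exceeds the bound:
a_0 = 6: 6/1  (≤ bound)
a_1 = 6: 37/6  (≤ bound)
a_2 = 3: 117/19  (≤ bound)
a_3 = 1: 154/25  (> 19, stop)

117/19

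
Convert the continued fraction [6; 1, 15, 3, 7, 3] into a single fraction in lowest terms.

7813/1126

Starting at the tail and folding back:
Start with 3.
7 + 1/(3/1) = 7 + 1/3 = 22/3
3 + 1/(22/3) = 3 + 3/22 = 69/22
15 + 1/(69/22) = 15 + 22/69 = 1057/69
1 + 1/(1057/69) = 1 + 69/1057 = 1126/1057
6 + 1/(1126/1057) = 6 + 1057/1126 = 7813/1126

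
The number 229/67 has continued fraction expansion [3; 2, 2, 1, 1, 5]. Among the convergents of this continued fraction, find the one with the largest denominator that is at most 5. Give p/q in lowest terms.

17/5

a_0 = 3: 3/1  (≤ bound)
a_1 = 2: 7/2  (≤ bound)
a_2 = 2: 17/5  (≤ bound)
a_3 = 1: 24/7  (> 5, stop)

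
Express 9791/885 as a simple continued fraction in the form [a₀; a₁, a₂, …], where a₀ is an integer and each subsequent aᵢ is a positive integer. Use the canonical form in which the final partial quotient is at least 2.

[11; 15, 1, 4, 11]

9791 = 11·885 + 56, so a_0 = 11
885 = 15·56 + 45, so a_1 = 15
56 = 1·45 + 11, so a_2 = 1
45 = 4·11 + 1, so a_3 = 4
11 = 11·1 + 0, so a_4 = 11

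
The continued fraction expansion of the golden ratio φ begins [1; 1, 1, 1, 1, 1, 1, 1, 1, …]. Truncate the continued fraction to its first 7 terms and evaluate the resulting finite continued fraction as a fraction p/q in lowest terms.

Collapse the nested fraction from the inside out:
Start with 1.
1 + 1/(1/1) = 1 + 1/1 = 2/1
1 + 1/(2/1) = 1 + 1/2 = 3/2
1 + 1/(3/2) = 1 + 2/3 = 5/3
1 + 1/(5/3) = 1 + 3/5 = 8/5
1 + 1/(8/5) = 1 + 5/8 = 13/8
1 + 1/(13/8) = 1 + 8/13 = 21/13

21/13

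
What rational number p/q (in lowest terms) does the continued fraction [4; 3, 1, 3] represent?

64/15

Start with 3.
1 + 1/(3/1) = 1 + 1/3 = 4/3
3 + 1/(4/3) = 3 + 3/4 = 15/4
4 + 1/(15/4) = 4 + 4/15 = 64/15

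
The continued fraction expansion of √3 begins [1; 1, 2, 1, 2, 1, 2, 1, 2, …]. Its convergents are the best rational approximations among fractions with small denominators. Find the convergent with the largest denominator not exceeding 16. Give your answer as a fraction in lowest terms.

List convergents until the denominator exceeds the bound:
a_0 = 1: 1/1  (≤ bound)
a_1 = 1: 2/1  (≤ bound)
a_2 = 2: 5/3  (≤ bound)
a_3 = 1: 7/4  (≤ bound)
a_4 = 2: 19/11  (≤ bound)
a_5 = 1: 26/15  (≤ bound)
a_6 = 2: 71/41  (> 16, stop)

26/15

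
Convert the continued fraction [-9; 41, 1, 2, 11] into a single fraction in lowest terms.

-12719/1417

Collapse the nested fraction from the inside out:
Start with 11.
2 + 1/(11/1) = 2 + 1/11 = 23/11
1 + 1/(23/11) = 1 + 11/23 = 34/23
41 + 1/(34/23) = 41 + 23/34 = 1417/34
-9 + 1/(1417/34) = -9 + 34/1417 = -12719/1417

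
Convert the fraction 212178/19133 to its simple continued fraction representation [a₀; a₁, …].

⌊212178/19133⌋ = 11, remainder 1715
⌊19133/1715⌋ = 11, remainder 268
⌊1715/268⌋ = 6, remainder 107
⌊268/107⌋ = 2, remainder 54
⌊107/54⌋ = 1, remainder 53
⌊54/53⌋ = 1, remainder 1
⌊53/1⌋ = 53, remainder 0

[11; 11, 6, 2, 1, 1, 53]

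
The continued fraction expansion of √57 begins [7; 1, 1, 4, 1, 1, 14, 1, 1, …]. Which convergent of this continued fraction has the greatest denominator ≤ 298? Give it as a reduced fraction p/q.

2197/291

List convergents until the denominator exceeds the bound:
a_0 = 7: 7/1  (≤ bound)
a_1 = 1: 8/1  (≤ bound)
a_2 = 1: 15/2  (≤ bound)
a_3 = 4: 68/9  (≤ bound)
a_4 = 1: 83/11  (≤ bound)
a_5 = 1: 151/20  (≤ bound)
a_6 = 14: 2197/291  (≤ bound)
a_7 = 1: 2348/311  (> 298, stop)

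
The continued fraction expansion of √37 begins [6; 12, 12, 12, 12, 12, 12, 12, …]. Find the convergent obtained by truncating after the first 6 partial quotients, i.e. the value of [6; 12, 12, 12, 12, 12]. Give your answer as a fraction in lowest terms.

1555849/255780

Collapse the nested fraction from the inside out:
Start with 12.
12 + 1/(12/1) = 12 + 1/12 = 145/12
12 + 1/(145/12) = 12 + 12/145 = 1752/145
12 + 1/(1752/145) = 12 + 145/1752 = 21169/1752
12 + 1/(21169/1752) = 12 + 1752/21169 = 255780/21169
6 + 1/(255780/21169) = 6 + 21169/255780 = 1555849/255780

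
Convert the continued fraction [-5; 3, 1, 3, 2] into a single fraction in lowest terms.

-161/34

Build up convergents one term at a time:
a_0 = -5: -5/1
a_1 = 3: -14/3
a_2 = 1: -19/4
a_3 = 3: -71/15
a_4 = 2: -161/34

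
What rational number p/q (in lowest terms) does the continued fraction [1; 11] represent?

12/11

Build up convergents one term at a time:
a_0 = 1: 1/1
a_1 = 11: 12/11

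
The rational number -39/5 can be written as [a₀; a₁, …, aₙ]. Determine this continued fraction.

[-8; 5]

-39 = -8·5 + 1, so a_0 = -8
5 = 5·1 + 0, so a_1 = 5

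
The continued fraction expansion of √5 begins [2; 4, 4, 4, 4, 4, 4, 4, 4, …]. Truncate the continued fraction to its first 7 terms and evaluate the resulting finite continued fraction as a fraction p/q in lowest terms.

12238/5473

Start with 4.
4 + 1/(4/1) = 4 + 1/4 = 17/4
4 + 1/(17/4) = 4 + 4/17 = 72/17
4 + 1/(72/17) = 4 + 17/72 = 305/72
4 + 1/(305/72) = 4 + 72/305 = 1292/305
4 + 1/(1292/305) = 4 + 305/1292 = 5473/1292
2 + 1/(5473/1292) = 2 + 1292/5473 = 12238/5473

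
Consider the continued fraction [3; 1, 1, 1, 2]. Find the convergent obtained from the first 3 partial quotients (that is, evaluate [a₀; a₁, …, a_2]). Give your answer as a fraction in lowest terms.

Build up convergents one term at a time:
a_0 = 3: 3/1
a_1 = 1: 4/1
a_2 = 1: 7/2

7/2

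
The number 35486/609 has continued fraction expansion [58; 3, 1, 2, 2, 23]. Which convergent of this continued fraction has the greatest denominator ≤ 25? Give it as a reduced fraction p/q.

641/11

a_0 = 58: 58/1  (≤ bound)
a_1 = 3: 175/3  (≤ bound)
a_2 = 1: 233/4  (≤ bound)
a_3 = 2: 641/11  (≤ bound)
a_4 = 2: 1515/26  (> 25, stop)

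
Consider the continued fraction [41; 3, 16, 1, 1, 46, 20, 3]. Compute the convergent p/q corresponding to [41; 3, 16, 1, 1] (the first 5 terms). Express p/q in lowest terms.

4174/101

Compute successive convergents:
a_0 = 41: 41/1
a_1 = 3: 124/3
a_2 = 16: 2025/49
a_3 = 1: 2149/52
a_4 = 1: 4174/101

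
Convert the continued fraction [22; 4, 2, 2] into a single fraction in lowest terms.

Compute successive convergents:
a_0 = 22: 22/1
a_1 = 4: 89/4
a_2 = 2: 200/9
a_3 = 2: 489/22

489/22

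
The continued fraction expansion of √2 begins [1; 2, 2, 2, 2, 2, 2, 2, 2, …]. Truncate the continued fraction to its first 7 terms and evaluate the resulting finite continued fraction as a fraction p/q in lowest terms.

Start with 2.
2 + 1/(2/1) = 2 + 1/2 = 5/2
2 + 1/(5/2) = 2 + 2/5 = 12/5
2 + 1/(12/5) = 2 + 5/12 = 29/12
2 + 1/(29/12) = 2 + 12/29 = 70/29
2 + 1/(70/29) = 2 + 29/70 = 169/70
1 + 1/(169/70) = 1 + 70/169 = 239/169

239/169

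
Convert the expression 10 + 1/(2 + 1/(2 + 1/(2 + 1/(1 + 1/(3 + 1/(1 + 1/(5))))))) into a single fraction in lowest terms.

Build up convergents one term at a time:
a_0 = 10: 10/1
a_1 = 2: 21/2
a_2 = 2: 52/5
a_3 = 2: 125/12
a_4 = 1: 177/17
a_5 = 3: 656/63
a_6 = 1: 833/80
a_7 = 5: 4821/463

4821/463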